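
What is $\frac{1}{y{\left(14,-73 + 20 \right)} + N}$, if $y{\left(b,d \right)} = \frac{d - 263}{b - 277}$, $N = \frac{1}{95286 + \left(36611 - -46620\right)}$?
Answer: $\frac{46949971}{56411635} \approx 0.83227$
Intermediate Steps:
$N = \frac{1}{178517}$ ($N = \frac{1}{95286 + \left(36611 + 46620\right)} = \frac{1}{95286 + 83231} = \frac{1}{178517} \approx 5.6017 \cdot 10^{-6}$)
$y{\left(b,d \right)} = \frac{-263 + d}{-277 + b}$
$\frac{1}{y{\left(14,-73 + 20 \right)} + N} = \frac{1}{\frac{-263 + \left(-73 + 20\right)}{-277 + 14} + \frac{1}{178517}} = \frac{1}{\frac{-263 - 53}{-263} + \frac{1}{178517}} = \frac{1}{\left(- \frac{1}{263}\right) \left(-316\right) + \frac{1}{178517}} = \frac{1}{\frac{316}{263} + \frac{1}{178517}} = \frac{1}{\frac{56411635}{46949971}} = \frac{46949971}{56411635}$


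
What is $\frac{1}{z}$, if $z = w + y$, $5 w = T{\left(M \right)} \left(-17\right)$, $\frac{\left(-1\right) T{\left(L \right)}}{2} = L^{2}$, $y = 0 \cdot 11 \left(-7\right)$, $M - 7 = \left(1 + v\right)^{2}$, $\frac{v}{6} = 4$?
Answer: $\frac{5}{13580416} \approx 3.6818 \cdot 10^{-7}$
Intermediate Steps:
$v = 24$ ($v = 6 \cdot 4 = 24$)
$M = 632$ ($M = 7 + \left(1 + 24\right)^{2} = 7 + 25^{2} = 7 + 625 = 632$)
$y = 0$ ($y = 0 \left(-7\right) = 0$)
$T{\left(L \right)} = - 2 L^{2}$
$w = \frac{13580416}{5}$ ($w = \frac{- 2 \cdot 632^{2} \left(-17\right)}{5} = \frac{\left(-2\right) 399424 \left(-17\right)}{5} = \frac{\left(-798848\right) \left(-17\right)}{5} = \frac{1}{5} \cdot 13580416 = \frac{13580416}{5} \approx 2.7161 \cdot 10^{6}$)
$z = \frac{13580416}{5}$ ($z = \frac{13580416}{5} + 0 = \frac{13580416}{5} \approx 2.7161 \cdot 10^{6}$)
$\frac{1}{z} = \frac{1}{\frac{13580416}{5}} = \frac{5}{13580416}$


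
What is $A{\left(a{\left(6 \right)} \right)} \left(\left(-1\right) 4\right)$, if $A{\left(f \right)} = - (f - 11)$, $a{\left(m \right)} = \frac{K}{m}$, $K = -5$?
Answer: $- \frac{142}{3} \approx -47.333$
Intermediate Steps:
$a{\left(m \right)} = - \frac{5}{m}$
$A{\left(f \right)} = 11 - f$ ($A{\left(f \right)} = - (-11 + f) = 11 - f$)
$A{\left(a{\left(6 \right)} \right)} \left(\left(-1\right) 4\right) = \left(11 - - \frac{5}{6}\right) \left(\left(-1\right) 4\right) = \left(11 - \left(-5\right) \frac{1}{6}\right) \left(-4\right) = \left(11 - - \frac{5}{6}\right) \left(-4\right) = \left(11 + \frac{5}{6}\right) \left(-4\right) = \frac{71}{6} \left(-4\right) = - \frac{142}{3}$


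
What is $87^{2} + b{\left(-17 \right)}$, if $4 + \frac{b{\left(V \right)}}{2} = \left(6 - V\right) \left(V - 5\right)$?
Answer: $6549$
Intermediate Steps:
$b{\left(V \right)} = -8 + 2 \left(-5 + V\right) \left(6 - V\right)$ ($b{\left(V \right)} = -8 + 2 \left(6 - V\right) \left(V - 5\right) = -8 + 2 \left(6 - V\right) \left(-5 + V\right) = -8 + 2 \left(-5 + V\right) \left(6 - V\right)$)
$87^{2} + b{\left(-17 \right)} = 87^{2} - \left(442 + 578\right) = 7569 - 1020 = 6549$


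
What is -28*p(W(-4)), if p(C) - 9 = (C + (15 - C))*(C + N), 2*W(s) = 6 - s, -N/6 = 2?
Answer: 2688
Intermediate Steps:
N = -12 (N = -6*2 = -12)
W(s) = 3 - s/2 (W(s) = (6 - s)/2 = 3 - s/2)
p(C) = -171 + 15*C (p(C) = 9 + (C + (15 - C))*(C - 12) = 9 + 15*(-12 + C) = 9 + (-180 + 15*C) = -171 + 15*C)
-28*p(W(-4)) = -28*(-171 + 15*(3 - ½*(-4))) = -28*(-171 + 15*(3 + 2)) = -28*(-171 + 15*5) = -28*(-171 + 75) = -28*(-96) = 2688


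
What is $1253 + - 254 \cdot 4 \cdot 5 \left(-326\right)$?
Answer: $1657333$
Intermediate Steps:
$1253 + - 254 \cdot 4 \cdot 5 \left(-326\right) = 1253 + \left(-254\right) 20 \left(-326\right) = 1253 - -1656080 = 1253 + 1656080 = 1657333$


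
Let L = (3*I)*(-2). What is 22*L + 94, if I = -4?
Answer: 622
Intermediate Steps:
L = 24 (L = (3*(-4))*(-2) = -12*(-2) = 24)
22*L + 94 = 22*24 + 94 = 528 + 94 = 622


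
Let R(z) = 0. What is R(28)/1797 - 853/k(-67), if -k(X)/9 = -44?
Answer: -853/396 ≈ -2.1540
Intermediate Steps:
k(X) = 396 (k(X) = -9*(-44) = 396)
R(28)/1797 - 853/k(-67) = 0/1797 - 853/396 = 0*(1/1797) - 853*1/396 = 0 - 853/396 = -853/396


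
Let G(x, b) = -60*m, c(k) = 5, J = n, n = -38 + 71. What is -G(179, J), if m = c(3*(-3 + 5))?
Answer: 300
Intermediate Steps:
n = 33
J = 33
m = 5
G(x, b) = -300 (G(x, b) = -60*5 = -300)
-G(179, J) = -1*(-300) = 300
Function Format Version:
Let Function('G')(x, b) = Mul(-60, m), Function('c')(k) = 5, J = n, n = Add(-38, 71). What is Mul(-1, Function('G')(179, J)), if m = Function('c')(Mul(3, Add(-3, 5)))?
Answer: 300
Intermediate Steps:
n = 33
J = 33
m = 5
Function('G')(x, b) = -300 (Function('G')(x, b) = Mul(-60, 5) = -300)
Mul(-1, Function('G')(179, J)) = Mul(-1, -300) = 300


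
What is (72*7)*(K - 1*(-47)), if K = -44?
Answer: 1512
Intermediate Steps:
(72*7)*(K - 1*(-47)) = (72*7)*(-44 - 1*(-47)) = 504*(-44 + 47) = 504*3 = 1512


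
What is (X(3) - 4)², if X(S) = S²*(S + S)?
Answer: 2500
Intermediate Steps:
X(S) = 2*S³ (X(S) = S²*(2*S) = 2*S³)
(X(3) - 4)² = (2*3³ - 4)² = (2*27 - 4)² = (54 - 4)² = 50² = 2500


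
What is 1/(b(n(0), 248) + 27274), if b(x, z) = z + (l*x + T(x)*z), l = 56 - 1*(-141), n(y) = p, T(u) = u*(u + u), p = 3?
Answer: 1/32577 ≈ 3.0697e-5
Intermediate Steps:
T(u) = 2*u² (T(u) = u*(2*u) = 2*u²)
n(y) = 3
l = 197 (l = 56 + 141 = 197)
b(x, z) = z + 197*x + 2*z*x² (b(x, z) = z + (197*x + (2*x²)*z) = z + (197*x + 2*z*x²) = z + 197*x + 2*z*x²)
1/(b(n(0), 248) + 27274) = 1/((248 + 197*3 + 2*248*3²) + 27274) = 1/((248 + 591 + 2*248*9) + 27274) = 1/((248 + 591 + 4464) + 27274) = 1/(5303 + 27274) = 1/32577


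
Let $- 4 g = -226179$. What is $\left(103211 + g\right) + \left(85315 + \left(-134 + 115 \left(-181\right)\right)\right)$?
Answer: $\frac{896487}{4} \approx 2.2412 \cdot 10^{5}$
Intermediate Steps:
$g = \frac{226179}{4}$ ($g = \left(- \frac{1}{4}\right) \left(-226179\right) = \frac{226179}{4} \approx 56545.0$)
$\left(103211 + g\right) + \left(85315 + \left(-134 + 115 \left(-181\right)\right)\right) = \left(103211 + \frac{226179}{4}\right) + \left(85315 + \left(-134 + 115 \left(-181\right)\right)\right) = \frac{639023}{4} + \left(85315 - 20949\right) = \frac{639023}{4} + 64366 = \frac{896487}{4}$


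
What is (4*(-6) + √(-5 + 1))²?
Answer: 572 - 96*I ≈ 572.0 - 96.0*I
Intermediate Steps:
(4*(-6) + √(-5 + 1))² = (-24 + √(-4))² = (-24 + 2*I)²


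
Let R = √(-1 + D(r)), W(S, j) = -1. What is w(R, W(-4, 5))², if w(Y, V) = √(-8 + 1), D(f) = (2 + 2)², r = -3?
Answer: -7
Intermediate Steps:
D(f) = 16 (D(f) = 4² = 16)
R = √15 (R = √(-1 + 16) = √15 ≈ 3.8730)
w(Y, V) = I*√7 (w(Y, V) = √(-7) = I*√7)
w(R, W(-4, 5))² = (I*√7)² = -7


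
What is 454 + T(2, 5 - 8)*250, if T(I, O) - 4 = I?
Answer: 1954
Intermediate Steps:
T(I, O) = 4 + I
454 + T(2, 5 - 8)*250 = 454 + (4 + 2)*250 = 454 + 6*250 = 454 + 1500 = 1954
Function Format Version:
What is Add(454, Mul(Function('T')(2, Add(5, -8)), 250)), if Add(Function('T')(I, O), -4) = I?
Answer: 1954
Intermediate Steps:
Function('T')(I, O) = Add(4, I)
Add(454, Mul(Function('T')(2, Add(5, -8)), 250)) = Add(454, Mul(Add(4, 2), 250)) = Add(454, Mul(6, 250)) = Add(454, 1500) = 1954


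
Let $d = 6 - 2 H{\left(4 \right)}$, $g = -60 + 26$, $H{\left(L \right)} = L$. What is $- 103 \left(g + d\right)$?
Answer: $3708$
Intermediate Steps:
$g = -34$
$d = -2$ ($d = 6 - 8 = -2$)
$- 103 \left(g + d\right) = - 103 \left(-34 - 2\right) = \left(-103\right) \left(-36\right) = 3708$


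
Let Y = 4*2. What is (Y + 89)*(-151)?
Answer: -14647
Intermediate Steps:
Y = 8
(Y + 89)*(-151) = (8 + 89)*(-151) = 97*(-151) = -14647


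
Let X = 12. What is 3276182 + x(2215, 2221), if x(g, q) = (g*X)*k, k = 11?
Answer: 3568562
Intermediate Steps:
x(g, q) = 132*g (x(g, q) = (g*12)*11 = (12*g)*11 = 132*g)
3276182 + x(2215, 2221) = 3276182 + 132*2215 = 3276182 + 292380 = 3568562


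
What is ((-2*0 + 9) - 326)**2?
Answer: 100489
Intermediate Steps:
((-2*0 + 9) - 326)**2 = ((0 + 9) - 326)**2 = (9 - 326)**2 = (-317)**2 = 100489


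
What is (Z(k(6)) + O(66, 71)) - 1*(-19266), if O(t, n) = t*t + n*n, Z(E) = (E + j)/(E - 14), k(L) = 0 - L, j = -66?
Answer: 143333/5 ≈ 28667.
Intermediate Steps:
k(L) = -L
Z(E) = (-66 + E)/(-14 + E) (Z(E) = (E - 66)/(E - 14) = (-66 + E)/(-14 + E))
O(t, n) = n**2 + t**2 (O(t, n) = t**2 + n**2 = n**2 + t**2)
(Z(k(6)) + O(66, 71)) - 1*(-19266) = ((-66 - 1*6)/(-14 - 1*6) + (71**2 + 66**2)) - 1*(-19266) = ((-66 - 6)/(-14 - 6) + (5041 + 4356)) + 19266 = (-72/(-20) + 9397) + 19266 = (-1/20*(-72) + 9397) + 19266 = (18/5 + 9397) + 19266 = 47003/5 + 19266 = 143333/5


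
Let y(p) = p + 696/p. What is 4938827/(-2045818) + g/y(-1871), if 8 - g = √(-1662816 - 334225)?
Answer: -17323119515523/7163098258666 + 1871*I*√1997041/3501337 ≈ -2.4184 + 0.75515*I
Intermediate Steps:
g = 8 - I*√1997041 (g = 8 - √(-1662816 - 334225) = 8 - √(-1997041) = 8 - I*√1997041 ≈ 8.0 - 1413.2*I)
4938827/(-2045818) + g/y(-1871) = 4938827/(-2045818) + (8 - I*√1997041)/(-1871 + 696/(-1871)) = 4938827*(-1/2045818) + (8 - I*√1997041)/(-1871 + 696*(-1/1871)) = -4938827/2045818 + (8 - I*√1997041)/(-1871 - 696/1871) = -4938827/2045818 + (8 - I*√1997041)/(-3501337/1871) = -4938827/2045818 + (8 - I*√1997041)*(-1871/3501337) = -4938827/2045818 + (-14968/3501337 + 1871*I*√1997041/3501337) = -17323119515523/7163098258666 + 1871*I*√1997041/3501337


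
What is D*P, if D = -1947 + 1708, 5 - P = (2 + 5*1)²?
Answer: 10516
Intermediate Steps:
P = -44 (P = 5 - (2 + 5*1)² = 5 - (2 + 5)² = 5 - 1*7² = 5 - 1*49 = 5 - 49 = -44)
D = -239
D*P = -239*(-44) = 10516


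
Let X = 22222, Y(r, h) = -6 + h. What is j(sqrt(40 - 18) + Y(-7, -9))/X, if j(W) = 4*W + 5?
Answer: -55/22222 + 2*sqrt(22)/11111 ≈ -0.0016307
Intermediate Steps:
j(W) = 5 + 4*W
j(sqrt(40 - 18) + Y(-7, -9))/X = (5 + 4*(sqrt(40 - 18) + (-6 - 9)))/22222 = (5 + 4*(sqrt(22) - 15))*(1/22222) = (5 + 4*(-15 + sqrt(22)))*(1/22222) = (5 + (-60 + 4*sqrt(22)))*(1/22222) = (-55 + 4*sqrt(22))*(1/22222) = -55/22222 + 2*sqrt(22)/11111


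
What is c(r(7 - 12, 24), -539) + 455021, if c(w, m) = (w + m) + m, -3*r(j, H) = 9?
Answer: 453940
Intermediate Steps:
r(j, H) = -3 (r(j, H) = -⅓*9 = -3)
c(w, m) = w + 2*m (c(w, m) = (m + w) + m = w + 2*m)
c(r(7 - 12, 24), -539) + 455021 = (-3 + 2*(-539)) + 455021 = (-3 - 1078) + 455021 = -1081 + 455021 = 453940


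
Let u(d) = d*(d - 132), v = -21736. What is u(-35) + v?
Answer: -15891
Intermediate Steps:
u(d) = d*(-132 + d)
u(-35) + v = -35*(-132 - 35) - 21736 = -35*(-167) - 21736 = 5845 - 21736 = -15891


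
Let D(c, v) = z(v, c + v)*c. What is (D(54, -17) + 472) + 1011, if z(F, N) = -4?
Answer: 1267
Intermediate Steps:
D(c, v) = -4*c
(D(54, -17) + 472) + 1011 = (-4*54 + 472) + 1011 = (-216 + 472) + 1011 = 256 + 1011 = 1267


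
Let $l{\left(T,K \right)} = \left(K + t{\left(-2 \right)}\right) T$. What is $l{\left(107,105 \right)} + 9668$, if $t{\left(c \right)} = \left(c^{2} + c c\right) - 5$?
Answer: $21224$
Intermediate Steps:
$t{\left(c \right)} = -5 + 2 c^{2}$ ($t{\left(c \right)} = \left(c^{2} + c^{2}\right) - 5 = 2 c^{2} - 5 = -5 + 2 c^{2}$)
$l{\left(T,K \right)} = T \left(3 + K\right)$ ($l{\left(T,K \right)} = \left(K - \left(5 - 2 \left(-2\right)^{2}\right)\right) T = \left(K + \left(-5 + 2 \cdot 4\right)\right) T = \left(K + \left(-5 + 8\right)\right) T = \left(K + 3\right) T = \left(3 + K\right) T = T \left(3 + K\right)$)
$l{\left(107,105 \right)} + 9668 = 107 \left(3 + 105\right) + 9668 = 107 \cdot 108 + 9668 = 11556 + 9668 = 21224$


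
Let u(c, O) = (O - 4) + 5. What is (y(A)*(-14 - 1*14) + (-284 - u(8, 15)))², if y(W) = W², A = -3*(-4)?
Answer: 18766224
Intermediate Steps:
u(c, O) = 1 + O (u(c, O) = (-4 + O) + 5 = 1 + O)
A = 12
(y(A)*(-14 - 1*14) + (-284 - u(8, 15)))² = (12²*(-14 - 1*14) + (-284 - (1 + 15)))² = (144*(-14 - 14) + (-284 - 1*16))² = (144*(-28) + (-284 - 16))² = (-4032 - 300)² = (-4332)² = 18766224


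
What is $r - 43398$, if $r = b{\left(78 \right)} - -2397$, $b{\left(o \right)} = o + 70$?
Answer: $-40853$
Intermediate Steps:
$b{\left(o \right)} = 70 + o$
$r = 2545$ ($r = \left(70 + 78\right) - -2397 = 148 + 2397 = 2545$)
$r - 43398 = 2545 - 43398 = -40853$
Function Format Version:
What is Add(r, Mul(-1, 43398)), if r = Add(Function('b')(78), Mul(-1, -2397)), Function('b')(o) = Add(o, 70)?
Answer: -40853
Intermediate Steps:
Function('b')(o) = Add(70, o)
r = 2545 (r = Add(Add(70, 78), Mul(-1, -2397)) = Add(148, 2397) = 2545)
Add(r, Mul(-1, 43398)) = Add(2545, Mul(-1, 43398)) = Add(2545, -43398) = -40853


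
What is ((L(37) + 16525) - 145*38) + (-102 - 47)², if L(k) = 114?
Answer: 33330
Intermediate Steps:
((L(37) + 16525) - 145*38) + (-102 - 47)² = ((114 + 16525) - 145*38) + (-102 - 47)² = (16639 - 5510) + (-149)² = 11129 + 22201 = 33330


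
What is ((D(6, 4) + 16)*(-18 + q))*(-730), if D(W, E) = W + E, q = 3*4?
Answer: 113880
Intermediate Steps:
q = 12
D(W, E) = E + W
((D(6, 4) + 16)*(-18 + q))*(-730) = (((4 + 6) + 16)*(-18 + 12))*(-730) = ((10 + 16)*(-6))*(-730) = (26*(-6))*(-730) = -156*(-730) = 113880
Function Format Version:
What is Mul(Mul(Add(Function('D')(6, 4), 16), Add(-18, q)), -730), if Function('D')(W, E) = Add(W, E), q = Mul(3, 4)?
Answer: 113880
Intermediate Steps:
q = 12
Function('D')(W, E) = Add(E, W)
Mul(Mul(Add(Function('D')(6, 4), 16), Add(-18, q)), -730) = Mul(Mul(Add(Add(4, 6), 16), Add(-18, 12)), -730) = Mul(Mul(Add(10, 16), -6), -730) = Mul(Mul(26, -6), -730) = Mul(-156, -730) = 113880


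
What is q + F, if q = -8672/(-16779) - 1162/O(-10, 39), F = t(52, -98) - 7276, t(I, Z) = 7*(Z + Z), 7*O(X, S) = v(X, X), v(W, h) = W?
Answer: -657240407/83895 ≈ -7834.1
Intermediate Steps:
O(X, S) = X/7
t(I, Z) = 14*Z (t(I, Z) = 7*(2*Z) = 14*Z)
F = -8648 (F = 14*(-98) - 7276 = -1372 - 7276 = -8648)
q = 68283553/83895 (q = -8672/(-16779) - 1162/((⅐)*(-10)) = -8672*(-1/16779) - 1162/(-10/7) = 8672/16779 - 1162*(-7/10) = 8672/16779 + 4067/5 = 68283553/83895 ≈ 813.92)
q + F = 68283553/83895 - 8648 = -657240407/83895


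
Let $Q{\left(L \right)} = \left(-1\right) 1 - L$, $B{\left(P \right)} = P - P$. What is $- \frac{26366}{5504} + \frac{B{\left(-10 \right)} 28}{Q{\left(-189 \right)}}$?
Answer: $- \frac{13183}{2752} \approx -4.7903$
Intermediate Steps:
$B{\left(P \right)} = 0$
$Q{\left(L \right)} = -1 - L$
$- \frac{26366}{5504} + \frac{B{\left(-10 \right)} 28}{Q{\left(-189 \right)}} = - \frac{26366}{5504} + \frac{0 \cdot 28}{-1 - -189} = \left(-26366\right) \frac{1}{5504} + \frac{0}{-1 + 189} = - \frac{13183}{2752} + \frac{0}{188} = - \frac{13183}{2752} + 0 \cdot \frac{1}{188} = - \frac{13183}{2752} + 0 = - \frac{13183}{2752}$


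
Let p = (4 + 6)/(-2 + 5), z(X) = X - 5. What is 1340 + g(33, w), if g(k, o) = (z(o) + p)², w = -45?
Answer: 31660/9 ≈ 3517.8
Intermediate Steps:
z(X) = -5 + X
p = 10/3 ≈ 3.3333
g(k, o) = (-5/3 + o)² (g(k, o) = ((-5 + o) + 10/3)² = (-5/3 + o)²)
1340 + g(33, w) = 1340 + (-5 + 3*(-45))²/9 = 1340 + (-5 - 135)²/9 = 1340 + (⅑)*(-140)² = 1340 + (⅑)*19600 = 1340 + 19600/9 = 31660/9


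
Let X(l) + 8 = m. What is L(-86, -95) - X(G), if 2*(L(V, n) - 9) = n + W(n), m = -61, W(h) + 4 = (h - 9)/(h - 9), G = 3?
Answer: 29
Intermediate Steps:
W(h) = -3 (W(h) = -4 + (h - 9)/(h - 9) = -4 + (-9 + h)/(-9 + h) = -4 + 1 = -3)
X(l) = -69 (X(l) = -8 - 61 = -69)
L(V, n) = 15/2 + n/2 (L(V, n) = 9 + (n - 3)/2 = 9 + (-3 + n)/2 = 9 + (-3/2 + n/2) = 15/2 + n/2)
L(-86, -95) - X(G) = (15/2 + (½)*(-95)) - 1*(-69) = (15/2 - 95/2) + 69 = -40 + 69 = 29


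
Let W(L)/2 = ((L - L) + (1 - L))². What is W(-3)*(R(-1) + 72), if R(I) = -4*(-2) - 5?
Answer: 2400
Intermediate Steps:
R(I) = 3 (R(I) = 8 - 5 = 3)
W(L) = 2*(1 - L)² (W(L) = 2*((L - L) + (1 - L))² = 2*(0 + (1 - L))² = 2*(1 - L)²)
W(-3)*(R(-1) + 72) = (2*(-1 - 3)²)*(3 + 72) = (2*(-4)²)*75 = (2*16)*75 = 32*75 = 2400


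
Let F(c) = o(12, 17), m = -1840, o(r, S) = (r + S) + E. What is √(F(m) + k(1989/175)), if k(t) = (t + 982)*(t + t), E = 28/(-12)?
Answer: √6231133878/525 ≈ 150.36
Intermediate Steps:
E = -7/3 (E = 28*(-1/12) = -7/3 ≈ -2.3333)
o(r, S) = -7/3 + S + r (o(r, S) = (r + S) - 7/3 = (S + r) - 7/3 = -7/3 + S + r)
k(t) = 2*t*(982 + t) (k(t) = (982 + t)*(2*t) = 2*t*(982 + t))
F(c) = 80/3 (F(c) = -7/3 + 17 + 12 = 80/3)
√(F(m) + k(1989/175)) = √(80/3 + 2*(1989/175)*(982 + 1989/175)) = √(80/3 + 2*(1989/175)*(173839/175)) = √(80/3 + 691531542/30625) = √(2077044626/91875) = √6231133878/525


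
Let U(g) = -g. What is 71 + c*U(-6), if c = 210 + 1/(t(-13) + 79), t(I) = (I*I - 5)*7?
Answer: 544381/409 ≈ 1331.0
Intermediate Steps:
t(I) = -35 + 7*I**2 (t(I) = (I**2 - 5)*7 = (-5 + I**2)*7 = -35 + 7*I**2)
c = 257671/1227 (c = 210 + 1/((-35 + 7*(-13)**2) + 79) = 210 + 1/((-35 + 7*169) + 79) = 210 + 1/((-35 + 1183) + 79) = 210 + 1/(1148 + 79) = 210 + 1/1227 = 257671/1227 ≈ 210.00)
71 + c*U(-6) = 71 + 257671*(-1*(-6))/1227 = 71 + (257671/1227)*6 = 71 + 515342/409 = 544381/409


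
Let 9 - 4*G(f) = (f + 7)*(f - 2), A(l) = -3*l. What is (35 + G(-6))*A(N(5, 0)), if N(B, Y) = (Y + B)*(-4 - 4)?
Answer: 4710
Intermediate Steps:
N(B, Y) = -8*B - 8*Y (N(B, Y) = (B + Y)*(-8) = -8*B - 8*Y)
G(f) = 9/4 - (-2 + f)*(7 + f)/4 (G(f) = 9/4 - (f + 7)*(f - 2)/4 = 9/4 - (7 + f)*(-2 + f)/4 = 9/4 - (-2 + f)*(7 + f)/4)
(35 + G(-6))*A(N(5, 0)) = (35 + (23/4 - 5/4*(-6) - ¼*(-6)²))*(-3*(-8*5 - 8*0)) = (35 + (23/4 + 15/2 - ¼*36))*(-3*(-40 + 0)) = (35 + (23/4 + 15/2 - 9))*(-3*(-40)) = (35 + 17/4)*120 = (157/4)*120 = 4710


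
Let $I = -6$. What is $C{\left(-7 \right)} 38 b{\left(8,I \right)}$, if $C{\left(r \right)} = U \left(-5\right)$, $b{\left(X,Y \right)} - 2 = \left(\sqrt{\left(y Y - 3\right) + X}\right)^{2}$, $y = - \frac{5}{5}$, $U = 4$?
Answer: $-9880$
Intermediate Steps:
$y = -1$ ($y = \left(-5\right) \frac{1}{5} = -1$)
$b{\left(X,Y \right)} = -1 + X - Y$ ($b{\left(X,Y \right)} = 2 + \left(\sqrt{\left(- Y - 3\right) + X}\right)^{2} = 2 + \left(\sqrt{\left(-3 - Y\right) + X}\right)^{2} = 2 + \left(\sqrt{-3 + X - Y}\right)^{2} = 2 - \left(3 + Y - X\right) = -1 + X - Y$)
$C{\left(r \right)} = -20$ ($C{\left(r \right)} = 4 \left(-5\right) = -20$)
$C{\left(-7 \right)} 38 b{\left(8,I \right)} = \left(-20\right) 38 \left(-1 + 8 - -6\right) = - 760 \left(-1 + 8 + 6\right) = \left(-760\right) 13 = -9880$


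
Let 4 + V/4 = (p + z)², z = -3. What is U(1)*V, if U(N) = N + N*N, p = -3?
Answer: 256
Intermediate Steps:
U(N) = N + N²
V = 128 (V = -16 + 4*(-3 - 3)² = -16 + 4*(-6)² = -16 + 4*36 = -16 + 144 = 128)
U(1)*V = (1*(1 + 1))*128 = (1*2)*128 = 2*128 = 256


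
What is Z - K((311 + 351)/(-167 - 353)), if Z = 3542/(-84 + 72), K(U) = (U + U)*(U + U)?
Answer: -15293633/50700 ≈ -301.65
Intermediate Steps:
K(U) = 4*U**2 (K(U) = (2*U)*(2*U) = 4*U**2)
Z = -1771/6 (Z = 3542/(-12) = 3542*(-1/12) = -1771/6 ≈ -295.17)
Z - K((311 + 351)/(-167 - 353)) = -1771/6 - 4*((311 + 351)/(-167 - 353))**2 = -1771/6 - 4*(662/(-520))**2 = -1771/6 - 4*(662*(-1/520))**2 = -1771/6 - 4*(-331/260)**2 = -1771/6 - 4*109561/67600 = -1771/6 - 1*109561/16900 = -1771/6 - 109561/16900 = -15293633/50700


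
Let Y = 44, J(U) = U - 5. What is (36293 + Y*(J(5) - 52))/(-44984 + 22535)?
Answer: -11335/7483 ≈ -1.5148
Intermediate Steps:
J(U) = -5 + U
(36293 + Y*(J(5) - 52))/(-44984 + 22535) = (36293 + 44*((-5 + 5) - 52))/(-44984 + 22535) = (36293 + 44*(0 - 52))/(-22449) = (36293 + 44*(-52))*(-1/22449) = (36293 - 2288)*(-1/22449) = 34005*(-1/22449) = -11335/7483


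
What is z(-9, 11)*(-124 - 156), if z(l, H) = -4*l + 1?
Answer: -10360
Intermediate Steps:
z(l, H) = 1 - 4*l
z(-9, 11)*(-124 - 156) = (1 - 4*(-9))*(-124 - 156) = (1 + 36)*(-280) = 37*(-280) = -10360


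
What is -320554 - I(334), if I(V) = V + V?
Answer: -321222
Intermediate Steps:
I(V) = 2*V
-320554 - I(334) = -320554 - 2*334 = -320554 - 1*668 = -320554 - 668 = -321222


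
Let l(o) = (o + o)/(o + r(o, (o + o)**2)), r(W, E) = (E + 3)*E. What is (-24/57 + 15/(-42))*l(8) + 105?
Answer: 12861742/122493 ≈ 105.00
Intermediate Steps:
r(W, E) = E*(3 + E) (r(W, E) = (3 + E)*E = E*(3 + E))
l(o) = 2*o/(o + 4*o**2*(3 + 4*o**2)) (l(o) = (o + o)/(o + (o + o)**2*(3 + (o + o)**2)) = (2*o)/(o + (2*o)**2*(3 + (2*o)**2)) = (2*o)/(o + (4*o**2)*(3 + 4*o**2)) = (2*o)/(o + 4*o**2*(3 + 4*o**2)) = 2*o/(o + 4*o**2*(3 + 4*o**2)))
(-24/57 + 15/(-42))*l(8) + 105 = (-24/57 + 15/(-42))*(2/(1 + 12*8 + 16*8**3)) + 105 = (-24*1/57 + 15*(-1/42))*(2/(1 + 96 + 16*512)) + 105 = (-8/19 - 5/14)*(2/(1 + 96 + 8192)) + 105 = -207/(133*8289) + 105 = -207/266*2/8289 + 105 = -23/122493 + 105 = 12861742/122493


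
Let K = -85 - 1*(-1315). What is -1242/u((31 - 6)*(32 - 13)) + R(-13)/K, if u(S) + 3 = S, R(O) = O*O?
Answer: -361973/145140 ≈ -2.4940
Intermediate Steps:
R(O) = O²
u(S) = -3 + S
K = 1230 (K = -85 + 1315 = 1230)
-1242/u((31 - 6)*(32 - 13)) + R(-13)/K = -1242/(-3 + (31 - 6)*(32 - 13)) + (-13)²/1230 = -1242/(-3 + 25*19) + 169*(1/1230) = -1242/(-3 + 475) + 169/1230 = -1242/472 + 169/1230 = -1242*1/472 + 169/1230 = -621/236 + 169/1230 = -361973/145140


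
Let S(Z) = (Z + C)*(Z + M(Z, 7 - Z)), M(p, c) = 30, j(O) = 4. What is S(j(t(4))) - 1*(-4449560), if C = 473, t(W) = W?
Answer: 4465778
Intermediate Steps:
S(Z) = (30 + Z)*(473 + Z) (S(Z) = (Z + 473)*(Z + 30) = (473 + Z)*(30 + Z) = (30 + Z)*(473 + Z))
S(j(t(4))) - 1*(-4449560) = (14190 + 4² + 503*4) - 1*(-4449560) = (14190 + 16 + 2012) + 4449560 = 16218 + 4449560 = 4465778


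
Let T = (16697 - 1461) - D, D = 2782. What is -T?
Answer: -12454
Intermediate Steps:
T = 12454 (T = (16697 - 1461) - 1*2782 = 15236 - 2782 = 12454)
-T = -1*12454 = -12454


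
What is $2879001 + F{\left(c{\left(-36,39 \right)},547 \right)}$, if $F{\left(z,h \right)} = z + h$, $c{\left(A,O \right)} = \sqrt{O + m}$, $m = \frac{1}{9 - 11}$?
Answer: $2879548 + \frac{\sqrt{154}}{2} \approx 2.8796 \cdot 10^{6}$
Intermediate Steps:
$m = - \frac{1}{2}$ ($m = \frac{1}{-2} = - \frac{1}{2} \approx -0.5$)
$c{\left(A,O \right)} = \sqrt{- \frac{1}{2} + O}$ ($c{\left(A,O \right)} = \sqrt{O - \frac{1}{2}} = \sqrt{- \frac{1}{2} + O}$)
$F{\left(z,h \right)} = h + z$
$2879001 + F{\left(c{\left(-36,39 \right)},547 \right)} = 2879001 + \left(547 + \frac{\sqrt{-2 + 4 \cdot 39}}{2}\right) = 2879001 + \left(547 + \frac{\sqrt{-2 + 156}}{2}\right) = 2879001 + \left(547 + \frac{\sqrt{154}}{2}\right) = 2879548 + \frac{\sqrt{154}}{2}$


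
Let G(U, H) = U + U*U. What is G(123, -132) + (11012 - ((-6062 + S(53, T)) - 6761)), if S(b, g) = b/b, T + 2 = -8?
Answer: 39086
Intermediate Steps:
G(U, H) = U + U²
T = -10 (T = -2 - 8 = -10)
S(b, g) = 1
G(123, -132) + (11012 - ((-6062 + S(53, T)) - 6761)) = 123*(1 + 123) + (11012 - ((-6062 + 1) - 6761)) = 123*124 + (11012 - (-6061 - 6761)) = 15252 + (11012 - 1*(-12822)) = 15252 + (11012 + 12822) = 15252 + 23834 = 39086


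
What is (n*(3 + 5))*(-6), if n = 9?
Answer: -432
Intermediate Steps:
(n*(3 + 5))*(-6) = (9*(3 + 5))*(-6) = (9*8)*(-6) = 72*(-6) = -432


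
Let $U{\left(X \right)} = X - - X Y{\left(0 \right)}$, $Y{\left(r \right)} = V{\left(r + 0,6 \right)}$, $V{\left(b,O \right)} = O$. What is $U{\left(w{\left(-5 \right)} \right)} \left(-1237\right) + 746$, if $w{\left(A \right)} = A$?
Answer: $44041$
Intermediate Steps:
$Y{\left(r \right)} = 6$
$U{\left(X \right)} = 7 X$ ($U{\left(X \right)} = X - - X 6 = X - - 6 X = X + 6 X = 7 X$)
$U{\left(w{\left(-5 \right)} \right)} \left(-1237\right) + 746 = 7 \left(-5\right) \left(-1237\right) + 746 = \left(-35\right) \left(-1237\right) + 746 = 43295 + 746 = 44041$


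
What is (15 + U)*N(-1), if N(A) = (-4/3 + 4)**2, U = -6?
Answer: 64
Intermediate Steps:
N(A) = 64/9 (N(A) = (-4*1/3 + 4)**2 = (-4/3 + 4)**2 = (8/3)**2 = 64/9)
(15 + U)*N(-1) = (15 - 6)*(64/9) = 9*(64/9) = 64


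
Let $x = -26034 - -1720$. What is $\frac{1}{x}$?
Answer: $- \frac{1}{24314} \approx -4.1129 \cdot 10^{-5}$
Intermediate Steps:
$x = -24314$ ($x = -26034 + 1720 = -24314$)
$\frac{1}{x} = \frac{1}{-24314} = - \frac{1}{24314}$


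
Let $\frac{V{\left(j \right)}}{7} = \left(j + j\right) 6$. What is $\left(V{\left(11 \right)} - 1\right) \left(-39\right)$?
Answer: $-35997$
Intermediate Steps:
$V{\left(j \right)} = 84 j$ ($V{\left(j \right)} = 7 \left(j + j\right) 6 = 7 \cdot 2 j 6 = 7 \cdot 12 j = 84 j$)
$\left(V{\left(11 \right)} - 1\right) \left(-39\right) = \left(84 \cdot 11 - 1\right) \left(-39\right) = \left(924 - 1\right) \left(-39\right) = 923 \left(-39\right) = -35997$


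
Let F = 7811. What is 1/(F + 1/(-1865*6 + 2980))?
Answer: 8210/64128309 ≈ 0.00012802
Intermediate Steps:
1/(F + 1/(-1865*6 + 2980)) = 1/(7811 + 1/(-1865*6 + 2980)) = 1/(7811 + 1/(-11190 + 2980)) = 1/(7811 + 1/(-8210)) = 1/(7811 - 1/8210) = 1/(64128309/8210) = 8210/64128309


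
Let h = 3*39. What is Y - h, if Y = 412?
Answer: 295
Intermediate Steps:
h = 117
Y - h = 412 - 1*117 = 412 - 117 = 295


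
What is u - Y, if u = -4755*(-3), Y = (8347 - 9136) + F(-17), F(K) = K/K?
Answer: 15053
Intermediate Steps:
F(K) = 1
Y = -788 (Y = (8347 - 9136) + 1 = -789 + 1 = -788)
u = 14265
u - Y = 14265 - 1*(-788) = 14265 + 788 = 15053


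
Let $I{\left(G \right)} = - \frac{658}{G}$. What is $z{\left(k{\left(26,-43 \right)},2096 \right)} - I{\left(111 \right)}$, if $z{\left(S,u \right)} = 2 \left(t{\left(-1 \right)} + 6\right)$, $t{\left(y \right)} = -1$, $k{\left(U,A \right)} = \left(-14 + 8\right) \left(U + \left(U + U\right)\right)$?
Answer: $\frac{1768}{111} \approx 15.928$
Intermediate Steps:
$k{\left(U,A \right)} = - 18 U$ ($k{\left(U,A \right)} = - 6 \left(U + 2 U\right) = - 6 \cdot 3 U = - 18 U$)
$z{\left(S,u \right)} = 10$ ($z{\left(S,u \right)} = 2 \left(-1 + 6\right) = 2 \cdot 5 = 10$)
$z{\left(k{\left(26,-43 \right)},2096 \right)} - I{\left(111 \right)} = 10 - - \frac{658}{111} = 10 + \frac{658}{111} = \frac{1768}{111}$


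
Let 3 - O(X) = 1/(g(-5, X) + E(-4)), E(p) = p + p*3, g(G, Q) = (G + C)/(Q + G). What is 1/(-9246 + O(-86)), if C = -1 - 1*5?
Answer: -1445/13356044 ≈ -0.00010819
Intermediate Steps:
C = -6 (C = -1 - 5 = -6)
g(G, Q) = (-6 + G)/(G + Q) (g(G, Q) = (G - 6)/(Q + G) = (-6 + G)/(G + Q))
E(p) = 4*p (E(p) = p + 3*p = 4*p)
O(X) = 3 - 1/(-16 - 11/(-5 + X)) (O(X) = 3 - 1/((-6 - 5)/(-5 + X) + 4*(-4)) = 3 - 1/(-11/(-5 + X) - 16) = 3 - 1/(-16 - 11/(-5 + X)))
1/(-9246 + O(-86)) = 1/(-9246 + (-212 + 49*(-86))/(-69 + 16*(-86))) = 1/(-9246 + (-212 - 4214)/(-69 - 1376)) = 1/(-9246 - 4426/(-1445)) = 1/(-9246 - 1/1445*(-4426)) = 1/(-9246 + 4426/1445) = 1/(-13356044/1445) = -1445/13356044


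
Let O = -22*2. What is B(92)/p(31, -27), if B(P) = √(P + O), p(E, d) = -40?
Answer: -√3/10 ≈ -0.17321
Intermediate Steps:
O = -44
B(P) = √(-44 + P) (B(P) = √(P - 44) = √(-44 + P))
B(92)/p(31, -27) = √(-44 + 92)/(-40) = √48*(-1/40) = (4*√3)*(-1/40) = -√3/10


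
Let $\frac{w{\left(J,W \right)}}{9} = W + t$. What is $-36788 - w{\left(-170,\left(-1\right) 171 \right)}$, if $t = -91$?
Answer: $-34430$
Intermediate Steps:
$w{\left(J,W \right)} = -819 + 9 W$ ($w{\left(J,W \right)} = 9 \left(W - 91\right) = 9 \left(-91 + W\right) = -819 + 9 W$)
$-36788 - w{\left(-170,\left(-1\right) 171 \right)} = -36788 - \left(-819 + 9 \left(\left(-1\right) 171\right)\right) = -36788 - \left(-819 + 9 \left(-171\right)\right) = -36788 - \left(-819 - 1539\right) = -36788 - -2358 = -36788 + 2358 = -34430$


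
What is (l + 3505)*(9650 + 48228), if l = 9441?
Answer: 749288588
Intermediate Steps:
(l + 3505)*(9650 + 48228) = (9441 + 3505)*(9650 + 48228) = 12946*57878 = 749288588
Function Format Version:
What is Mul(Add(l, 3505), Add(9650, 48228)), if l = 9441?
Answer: 749288588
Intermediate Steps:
Mul(Add(l, 3505), Add(9650, 48228)) = Mul(Add(9441, 3505), Add(9650, 48228)) = Mul(12946, 57878) = 749288588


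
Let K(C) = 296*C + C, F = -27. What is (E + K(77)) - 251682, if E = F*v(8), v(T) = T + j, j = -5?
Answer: -228894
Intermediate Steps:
K(C) = 297*C
v(T) = -5 + T (v(T) = T - 5 = -5 + T)
E = -81 (E = -27*(-5 + 8) = -27*3 = -81)
(E + K(77)) - 251682 = (-81 + 297*77) - 251682 = (-81 + 22869) - 251682 = 22788 - 251682 = -228894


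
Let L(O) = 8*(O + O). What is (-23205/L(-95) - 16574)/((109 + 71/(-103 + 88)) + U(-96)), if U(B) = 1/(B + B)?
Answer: -302031300/1901729 ≈ -158.82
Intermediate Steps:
L(O) = 16*O (L(O) = 8*(2*O) = 16*O)
U(B) = 1/(2*B)
(-23205/L(-95) - 16574)/((109 + 71/(-103 + 88)) + U(-96)) = (-23205/(16*(-95)) - 16574)/((109 + 71/(-103 + 88)) + (½)/(-96)) = (-23205/(-1520) - 16574)/((109 + 71/(-15)) + (½)*(-1/96)) = (-23205*(-1/1520) - 16574)/((109 - 1/15*71) - 1/192) = (4641/304 - 16574)/((109 - 71/15) - 1/192) = -5033855/(304*(1564/15 - 1/192)) = -5033855/(304*100091/960) = -5033855/304*960/100091 = -302031300/1901729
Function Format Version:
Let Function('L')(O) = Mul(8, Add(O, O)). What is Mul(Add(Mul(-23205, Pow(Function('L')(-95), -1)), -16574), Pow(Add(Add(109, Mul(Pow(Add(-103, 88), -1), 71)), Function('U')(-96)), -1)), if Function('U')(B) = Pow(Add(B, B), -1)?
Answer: Rational(-302031300, 1901729) ≈ -158.82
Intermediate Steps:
Function('L')(O) = Mul(16, O) (Function('L')(O) = Mul(8, Mul(2, O)) = Mul(16, O))
Function('U')(B) = Mul(Rational(1, 2), Pow(B, -1)) (Function('U')(B) = Pow(Mul(2, B), -1) = Mul(Rational(1, 2), Pow(B, -1)))
Mul(Add(Mul(-23205, Pow(Function('L')(-95), -1)), -16574), Pow(Add(Add(109, Mul(Pow(Add(-103, 88), -1), 71)), Function('U')(-96)), -1)) = Mul(Add(Mul(-23205, Pow(Mul(16, -95), -1)), -16574), Pow(Add(Add(109, Mul(Pow(Add(-103, 88), -1), 71)), Mul(Rational(1, 2), Pow(-96, -1))), -1)) = Mul(Add(Mul(-23205, Pow(-1520, -1)), -16574), Pow(Add(Add(109, Mul(Pow(-15, -1), 71)), Mul(Rational(1, 2), Rational(-1, 96))), -1)) = Mul(Add(Mul(-23205, Rational(-1, 1520)), -16574), Pow(Add(Add(109, Mul(Rational(-1, 15), 71)), Rational(-1, 192)), -1)) = Mul(Add(Rational(4641, 304), -16574), Pow(Add(Add(109, Rational(-71, 15)), Rational(-1, 192)), -1)) = Mul(Rational(-5033855, 304), Pow(Add(Rational(1564, 15), Rational(-1, 192)), -1)) = Mul(Rational(-5033855, 304), Pow(Rational(100091, 960), -1)) = Mul(Rational(-5033855, 304), Rational(960, 100091)) = Rational(-302031300, 1901729)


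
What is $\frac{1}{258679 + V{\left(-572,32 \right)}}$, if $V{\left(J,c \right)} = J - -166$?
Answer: $\frac{1}{258273} \approx 3.8719 \cdot 10^{-6}$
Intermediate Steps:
$V{\left(J,c \right)} = 166 + J$ ($V{\left(J,c \right)} = J + 166 = 166 + J$)
$\frac{1}{258679 + V{\left(-572,32 \right)}} = \frac{1}{258679 + \left(166 - 572\right)} = \frac{1}{258679 - 406} = \frac{1}{258273}$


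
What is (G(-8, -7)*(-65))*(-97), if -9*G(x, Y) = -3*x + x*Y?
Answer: -504400/9 ≈ -56044.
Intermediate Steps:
G(x, Y) = x/3 - Y*x/9 (G(x, Y) = -(-3*x + x*Y)/9 = -(-3*x + Y*x)/9 = x/3 - Y*x/9)
(G(-8, -7)*(-65))*(-97) = (((1/9)*(-8)*(3 - 1*(-7)))*(-65))*(-97) = (((1/9)*(-8)*(3 + 7))*(-65))*(-97) = (((1/9)*(-8)*10)*(-65))*(-97) = -80/9*(-65)*(-97) = (5200/9)*(-97) = -504400/9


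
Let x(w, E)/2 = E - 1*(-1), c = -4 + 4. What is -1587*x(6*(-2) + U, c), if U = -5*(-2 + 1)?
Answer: -3174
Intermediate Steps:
c = 0
U = 5 (U = -5*(-1) = 5)
x(w, E) = 2 + 2*E (x(w, E) = 2*(E - 1*(-1)) = 2*(E + 1) = 2*(1 + E) = 2 + 2*E)
-1587*x(6*(-2) + U, c) = -1587*(2 + 2*0) = -1587*(2 + 0) = -1587*2 = -3174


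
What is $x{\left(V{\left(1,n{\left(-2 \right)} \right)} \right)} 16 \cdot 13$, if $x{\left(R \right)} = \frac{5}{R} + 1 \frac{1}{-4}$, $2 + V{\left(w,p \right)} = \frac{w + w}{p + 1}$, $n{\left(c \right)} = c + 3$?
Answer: $-1092$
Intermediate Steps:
$n{\left(c \right)} = 3 + c$
$V{\left(w,p \right)} = -2 + \frac{2 w}{1 + p}$ ($V{\left(w,p \right)} = -2 + \frac{w + w}{p + 1} = -2 + \frac{2 w}{1 + p}$)
$x{\left(R \right)} = - \frac{1}{4} + \frac{5}{R}$ ($x{\left(R \right)} = \frac{5}{R} + 1 \left(- \frac{1}{4}\right) = \frac{5}{R} - \frac{1}{4} = - \frac{1}{4} + \frac{5}{R}$)
$x{\left(V{\left(1,n{\left(-2 \right)} \right)} \right)} 16 \cdot 13 = \frac{20 - \frac{2 \left(-1 + 1 - \left(3 - 2\right)\right)}{1 + \left(3 - 2\right)}}{4 \frac{2 \left(-1 + 1 - \left(3 - 2\right)\right)}{1 + \left(3 - 2\right)}} 16 \cdot 13 = \frac{20 - \frac{2 \left(-1 + 1 - 1\right)}{1 + 1}}{4 \frac{2 \left(-1 + 1 - 1\right)}{1 + 1}} \cdot 16 \cdot 13 = \frac{20 - \frac{2 \left(-1 + 1 - 1\right)}{2}}{4 \frac{2 \left(-1 + 1 - 1\right)}{2}} \cdot 16 \cdot 13 = \frac{20 - 2 \cdot \frac{1}{2} \left(-1\right)}{4 \cdot 2 \cdot \frac{1}{2} \left(-1\right)} 16 \cdot 13 = \frac{20 - -1}{4 \left(-1\right)} 16 \cdot 13 = \frac{1}{4} \left(-1\right) \left(20 + 1\right) 16 \cdot 13 = \frac{1}{4} \left(-1\right) 21 \cdot 16 \cdot 13 = \left(- \frac{21}{4}\right) 16 \cdot 13 = \left(-84\right) 13 = -1092$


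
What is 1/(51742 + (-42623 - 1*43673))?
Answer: -1/34554 ≈ -2.8940e-5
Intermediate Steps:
1/(51742 + (-42623 - 1*43673)) = 1/(51742 + (-42623 - 43673)) = 1/(51742 - 86296) = 1/(-34554) = -1/34554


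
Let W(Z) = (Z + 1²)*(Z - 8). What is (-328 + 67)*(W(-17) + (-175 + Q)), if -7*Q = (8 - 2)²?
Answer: -401679/7 ≈ -57383.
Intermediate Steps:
Q = -36/7 (Q = -(8 - 2)²/7 = -⅐*6² = -⅐*36 = -36/7 ≈ -5.1429)
W(Z) = (1 + Z)*(-8 + Z) (W(Z) = (Z + 1)*(-8 + Z) = (1 + Z)*(-8 + Z))
(-328 + 67)*(W(-17) + (-175 + Q)) = (-328 + 67)*((-8 + (-17)² - 7*(-17)) + (-175 - 36/7)) = -261*((-8 + 289 + 119) - 1261/7) = -261*(400 - 1261/7) = -261*1539/7 = -401679/7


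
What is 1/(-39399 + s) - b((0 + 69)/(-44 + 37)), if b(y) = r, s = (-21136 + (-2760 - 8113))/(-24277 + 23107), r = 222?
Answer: -10226391432/46064821 ≈ -222.00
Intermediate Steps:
s = 32009/1170 (s = (-21136 - 10873)/(-1170) = -32009*(-1/1170) = 32009/1170 ≈ 27.358)
b(y) = 222
1/(-39399 + s) - b((0 + 69)/(-44 + 37)) = 1/(-39399 + 32009/1170) - 1*222 = 1/(-46064821/1170) - 222 = -1170/46064821 - 222 = -10226391432/46064821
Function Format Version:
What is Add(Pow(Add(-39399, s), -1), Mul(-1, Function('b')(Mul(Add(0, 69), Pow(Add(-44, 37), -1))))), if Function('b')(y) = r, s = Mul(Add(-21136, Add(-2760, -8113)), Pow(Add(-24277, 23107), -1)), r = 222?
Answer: Rational(-10226391432, 46064821) ≈ -222.00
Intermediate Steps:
s = Rational(32009, 1170) (s = Mul(Add(-21136, -10873), Pow(-1170, -1)) = Mul(-32009, Rational(-1, 1170)) = Rational(32009, 1170) ≈ 27.358)
Function('b')(y) = 222
Add(Pow(Add(-39399, s), -1), Mul(-1, Function('b')(Mul(Add(0, 69), Pow(Add(-44, 37), -1))))) = Add(Pow(Add(-39399, Rational(32009, 1170)), -1), Mul(-1, 222)) = Add(Pow(Rational(-46064821, 1170), -1), -222) = Add(Rational(-1170, 46064821), -222) = Rational(-10226391432, 46064821)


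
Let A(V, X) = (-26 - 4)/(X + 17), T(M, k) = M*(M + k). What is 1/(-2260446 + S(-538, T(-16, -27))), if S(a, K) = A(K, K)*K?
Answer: -47/106242338 ≈ -4.4238e-7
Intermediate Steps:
A(V, X) = -30/(17 + X)
S(a, K) = -30*K/(17 + K) (S(a, K) = (-30/(17 + K))*K = -30*K/(17 + K))
1/(-2260446 + S(-538, T(-16, -27))) = 1/(-2260446 - 30*(-16*(-16 - 27))/(17 - 16*(-16 - 27))) = 1/(-2260446 - 30*(-16*(-43))/(17 - 16*(-43))) = 1/(-2260446 - 30*688/(17 + 688)) = 1/(-2260446 - 30*688/705) = 1/(-2260446 - 30*688*1/705) = 1/(-2260446 - 1376/47) = 1/(-106242338/47) = -47/106242338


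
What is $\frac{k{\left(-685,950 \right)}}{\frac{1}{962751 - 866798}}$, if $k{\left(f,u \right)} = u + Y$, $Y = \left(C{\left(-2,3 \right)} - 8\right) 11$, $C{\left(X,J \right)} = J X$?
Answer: $76378588$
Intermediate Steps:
$Y = -154$ ($Y = \left(3 \left(-2\right) - 8\right) 11 = \left(-6 - 8\right) 11 = \left(-14\right) 11 = -154$)
$k{\left(f,u \right)} = -154 + u$ ($k{\left(f,u \right)} = u - 154 = -154 + u$)
$\frac{k{\left(-685,950 \right)}}{\frac{1}{962751 - 866798}} = \frac{-154 + 950}{\frac{1}{962751 - 866798}} = \frac{796}{\frac{1}{95953}} = 796 \frac{1}{\frac{1}{95953}} = 796 \cdot 95953 = 76378588$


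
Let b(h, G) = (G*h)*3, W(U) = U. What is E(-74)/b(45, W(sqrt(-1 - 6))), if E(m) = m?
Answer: 74*I*sqrt(7)/945 ≈ 0.20718*I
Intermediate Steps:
b(h, G) = 3*G*h
E(-74)/b(45, W(sqrt(-1 - 6))) = -74*1/(135*sqrt(-1 - 6)) = -74*(-I*sqrt(7)/945) = -(-74)*I*sqrt(7)/945 = 74*I*sqrt(7)/945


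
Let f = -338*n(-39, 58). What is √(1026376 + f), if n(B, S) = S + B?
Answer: √1019954 ≈ 1009.9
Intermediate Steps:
n(B, S) = B + S
f = -6422 (f = -338*(-39 + 58) = -338*19 = -6422)
√(1026376 + f) = √(1026376 - 6422) = √1019954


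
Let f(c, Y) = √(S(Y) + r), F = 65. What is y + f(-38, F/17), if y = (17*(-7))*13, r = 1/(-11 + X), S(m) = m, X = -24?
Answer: -1547 + √1343510/595 ≈ -1545.1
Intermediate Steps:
r = -1/35 (r = 1/(-11 - 24) = 1/(-35) = -1/35 ≈ -0.028571)
y = -1547 (y = -119*13 = -1547)
f(c, Y) = √(-1/35 + Y) (f(c, Y) = √(Y - 1/35) = √(-1/35 + Y))
y + f(-38, F/17) = -1547 + √(-35 + 1225*(65/17))/35 = -1547 + √(-35 + 79625/17)/35 = -1547 + √(79030/17)/35 = -1547 + (√1343510/17)/35 = -1547 + √1343510/595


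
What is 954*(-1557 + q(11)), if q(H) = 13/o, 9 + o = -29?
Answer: -28228383/19 ≈ -1.4857e+6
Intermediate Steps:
o = -38 (o = -9 - 29 = -38)
q(H) = -13/38 (q(H) = 13/(-38) = 13*(-1/38) = -13/38)
954*(-1557 + q(11)) = 954*(-1557 - 13/38) = 954*(-59179/38) = -28228383/19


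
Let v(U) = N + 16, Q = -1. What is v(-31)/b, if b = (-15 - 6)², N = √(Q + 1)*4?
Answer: 16/441 ≈ 0.036281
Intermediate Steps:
N = 0 (N = √(-1 + 1)*4 = √0*4 = 0*4 = 0)
b = 441 (b = (-21)² = 441)
v(U) = 16 (v(U) = 0 + 16 = 16)
v(-31)/b = 16/441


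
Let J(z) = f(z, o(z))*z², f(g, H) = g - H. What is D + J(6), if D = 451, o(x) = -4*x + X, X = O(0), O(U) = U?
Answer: 1531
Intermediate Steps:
X = 0
o(x) = -4*x (o(x) = -4*x + 0 = -4*x)
J(z) = 5*z³ (J(z) = (z - (-4)*z)*z² = (z + 4*z)*z² = (5*z)*z² = 5*z³)
D + J(6) = 451 + 5*6³ = 451 + 5*216 = 451 + 1080 = 1531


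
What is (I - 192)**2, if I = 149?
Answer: 1849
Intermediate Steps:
(I - 192)**2 = (149 - 192)**2 = (-43)**2 = 1849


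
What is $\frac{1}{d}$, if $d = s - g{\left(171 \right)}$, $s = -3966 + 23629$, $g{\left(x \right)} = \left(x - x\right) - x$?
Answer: $\frac{1}{19834} \approx 5.0418 \cdot 10^{-5}$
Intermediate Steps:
$g{\left(x \right)} = - x$ ($g{\left(x \right)} = 0 - x = - x$)
$s = 19663$
$d = 19834$ ($d = 19663 - \left(-1\right) 171 = 19663 - -171 = 19663 + 171 = 19834$)
$\frac{1}{d} = \frac{1}{19834}$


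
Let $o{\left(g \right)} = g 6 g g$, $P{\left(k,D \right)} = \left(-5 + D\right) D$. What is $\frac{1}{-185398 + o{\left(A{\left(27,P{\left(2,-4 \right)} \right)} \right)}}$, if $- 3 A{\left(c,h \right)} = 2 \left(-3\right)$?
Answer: $- \frac{1}{185350} \approx -5.3952 \cdot 10^{-6}$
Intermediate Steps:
$P{\left(k,D \right)} = D \left(-5 + D\right)$
$A{\left(c,h \right)} = 2$ ($A{\left(c,h \right)} = - \frac{2 \left(-3\right)}{3} = \left(- \frac{1}{3}\right) \left(-6\right) = 2$)
$o{\left(g \right)} = 6 g^{3}$ ($o{\left(g \right)} = g 6 g^{2} = 6 g^{3}$)
$\frac{1}{-185398 + o{\left(A{\left(27,P{\left(2,-4 \right)} \right)} \right)}} = \frac{1}{-185398 + 6 \cdot 2^{3}} = \frac{1}{-185398 + 6 \cdot 8} = \frac{1}{-185398 + 48} = \frac{1}{-185350} = - \frac{1}{185350}$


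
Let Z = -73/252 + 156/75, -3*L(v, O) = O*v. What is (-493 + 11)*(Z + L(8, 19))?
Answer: 74208961/3150 ≈ 23558.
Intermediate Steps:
L(v, O) = -O*v/3
Z = 11279/6300 (Z = -73*1/252 + 156*(1/75) = -73/252 + 52/25 = 11279/6300 ≈ 1.7903)
(-493 + 11)*(Z + L(8, 19)) = (-493 + 11)*(11279/6300 - 1/3*19*8) = -482*(11279/6300 - 152/3) = -482*(-307921/6300) = 74208961/3150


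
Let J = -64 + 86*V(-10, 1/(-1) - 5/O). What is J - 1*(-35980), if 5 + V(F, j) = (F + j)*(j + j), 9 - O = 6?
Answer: 371662/9 ≈ 41296.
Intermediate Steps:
O = 3 (O = 9 - 1*6 = 9 - 6 = 3)
V(F, j) = -5 + 2*j*(F + j) (V(F, j) = -5 + (F + j)*(j + j) = -5 + (F + j)*(2*j) = -5 + 2*j*(F + j))
J = 47842/9 (J = -64 + 86*(-5 + 2*(1/(-1) - 5/3)² + 2*(-10)*(1/(-1) - 5/3)) = -64 + 86*(-5 + 2*(1*(-1) - 5*⅓)² + 2*(-10)*(1*(-1) - 5*⅓)) = -64 + 86*(-5 + 2*(-1 - 5/3)² + 2*(-10)*(-1 - 5/3)) = -64 + 86*(-5 + 2*(-8/3)² + 2*(-10)*(-8/3)) = -64 + 86*(-5 + 2*(64/9) + 160/3) = -64 + 86*(-5 + 128/9 + 160/3) = -64 + 86*(563/9) = -64 + 48418/9 = 47842/9 ≈ 5315.8)
J - 1*(-35980) = 47842/9 - 1*(-35980) = 47842/9 + 35980 = 371662/9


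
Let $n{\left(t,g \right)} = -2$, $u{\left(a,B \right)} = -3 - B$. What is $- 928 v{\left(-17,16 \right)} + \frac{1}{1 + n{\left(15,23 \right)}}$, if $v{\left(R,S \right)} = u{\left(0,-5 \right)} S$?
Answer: $-29697$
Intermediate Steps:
$v{\left(R,S \right)} = 2 S$ ($v{\left(R,S \right)} = \left(-3 - -5\right) S = \left(-3 + 5\right) S = 2 S$)
$- 928 v{\left(-17,16 \right)} + \frac{1}{1 + n{\left(15,23 \right)}} = - 928 \cdot 2 \cdot 16 + \frac{1}{1 - 2} = \left(-928\right) 32 + \frac{1}{-1} = -29696 - 1 = -29697$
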